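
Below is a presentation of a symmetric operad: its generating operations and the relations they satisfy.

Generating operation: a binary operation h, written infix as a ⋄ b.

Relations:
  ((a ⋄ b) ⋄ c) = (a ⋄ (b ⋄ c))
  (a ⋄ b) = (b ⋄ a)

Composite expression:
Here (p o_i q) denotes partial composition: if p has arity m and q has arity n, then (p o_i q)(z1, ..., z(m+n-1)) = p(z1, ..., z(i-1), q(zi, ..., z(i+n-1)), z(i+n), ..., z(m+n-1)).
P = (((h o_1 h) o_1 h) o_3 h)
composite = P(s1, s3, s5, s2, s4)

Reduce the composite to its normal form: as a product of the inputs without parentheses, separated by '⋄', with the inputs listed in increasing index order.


s1 ⋄ s2 ⋄ s3 ⋄ s4 ⋄ s5

Any arrangement under h is one operation, so sort the s-inputs.
(s1 ⋄ s3) linearizes to s1 ⋄ s3
(s5 ⋄ s2) linearizes to s5 ⋄ s2
((s1 ⋄ s3) ⋄ (s5 ⋄ s2)) linearizes to s1 ⋄ s3 ⋄ s5 ⋄ s2
(((s1 ⋄ s3) ⋄ (s5 ⋄ s2)) ⋄ s4) linearizes to s1 ⋄ s3 ⋄ s5 ⋄ s2 ⋄ s4
the factors in increasing index order: s1 ⋄ s2 ⋄ s3 ⋄ s4 ⋄ s5


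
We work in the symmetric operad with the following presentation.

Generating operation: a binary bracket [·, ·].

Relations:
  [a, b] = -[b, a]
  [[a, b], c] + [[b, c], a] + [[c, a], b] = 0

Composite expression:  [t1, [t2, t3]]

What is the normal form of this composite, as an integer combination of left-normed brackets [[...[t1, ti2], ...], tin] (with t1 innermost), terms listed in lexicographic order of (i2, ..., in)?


Antisymmetry and Jacobi reduce to t1-anchored left-normed brackets.
Composite bracket: [t1, [t2, t3]]
Applying ab - ba throughout gives 4 signed words (2^2 = 4).
Collect the words opening with t1:
  the word t1t2t3 carries sign +1 and contributes +[[t1, t2], t3]
  the word t1t3t2 carries sign -1 and contributes -[[t1, t3], t2]

[[t1, t2], t3] - [[t1, t3], t2]


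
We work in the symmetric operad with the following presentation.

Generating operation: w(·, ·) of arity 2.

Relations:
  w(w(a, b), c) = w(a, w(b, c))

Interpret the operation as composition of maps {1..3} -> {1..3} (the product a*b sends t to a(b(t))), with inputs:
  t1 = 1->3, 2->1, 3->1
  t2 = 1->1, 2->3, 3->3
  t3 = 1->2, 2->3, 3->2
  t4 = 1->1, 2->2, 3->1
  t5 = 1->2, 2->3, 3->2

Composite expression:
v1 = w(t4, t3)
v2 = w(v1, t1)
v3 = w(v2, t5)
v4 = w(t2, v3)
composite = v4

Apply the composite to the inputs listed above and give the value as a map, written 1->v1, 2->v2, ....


1->3, 2->3, 3->3


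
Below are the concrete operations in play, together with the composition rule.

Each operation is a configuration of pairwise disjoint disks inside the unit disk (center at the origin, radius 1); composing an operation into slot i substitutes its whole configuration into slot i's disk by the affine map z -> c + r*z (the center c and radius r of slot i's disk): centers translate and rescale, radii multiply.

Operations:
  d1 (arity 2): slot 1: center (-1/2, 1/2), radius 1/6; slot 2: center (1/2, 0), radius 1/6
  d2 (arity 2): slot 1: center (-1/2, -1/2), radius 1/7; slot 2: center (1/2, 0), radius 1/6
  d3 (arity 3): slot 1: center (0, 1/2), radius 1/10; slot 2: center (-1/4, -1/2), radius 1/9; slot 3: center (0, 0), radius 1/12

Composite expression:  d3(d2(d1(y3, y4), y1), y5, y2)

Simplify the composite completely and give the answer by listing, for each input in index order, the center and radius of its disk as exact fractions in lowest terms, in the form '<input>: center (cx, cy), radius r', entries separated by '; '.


y1: center (1/20, 1/2), radius 1/60; y2: center (0, 0), radius 1/12; y3: center (-2/35, 16/35), radius 1/420; y4: center (-3/70, 9/20), radius 1/420; y5: center (-1/4, -1/2), radius 1/9

Follow each y-input down from d3: c' goes to c + r*c', radius to r*r'.
input y3: composing its 3 substitution steps yields center (-2/35, 16/35), radius 1/420
input y4: composing its 3 substitution steps yields center (-3/70, 9/20), radius 1/420
input y1: composing its 2 substitution steps yields center (1/20, 1/2), radius 1/60
input y5: composing its 1 substitution step yields center (-1/4, -1/2), radius 1/9
input y2: composing its 1 substitution step yields center (0, 0), radius 1/12


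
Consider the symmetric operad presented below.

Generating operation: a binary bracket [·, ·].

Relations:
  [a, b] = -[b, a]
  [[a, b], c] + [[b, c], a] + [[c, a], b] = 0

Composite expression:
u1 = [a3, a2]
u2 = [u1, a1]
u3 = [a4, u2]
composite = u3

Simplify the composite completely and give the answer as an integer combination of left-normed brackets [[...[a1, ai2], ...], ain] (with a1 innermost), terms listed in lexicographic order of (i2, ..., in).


-[[[a1, a2], a3], a4] + [[[a1, a3], a2], a4]


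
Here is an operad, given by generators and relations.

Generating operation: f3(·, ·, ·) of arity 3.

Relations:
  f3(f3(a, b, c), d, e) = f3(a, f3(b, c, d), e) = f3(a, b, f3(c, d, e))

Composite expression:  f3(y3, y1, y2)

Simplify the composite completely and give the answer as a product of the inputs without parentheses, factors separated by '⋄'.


y3 ⋄ y1 ⋄ y2


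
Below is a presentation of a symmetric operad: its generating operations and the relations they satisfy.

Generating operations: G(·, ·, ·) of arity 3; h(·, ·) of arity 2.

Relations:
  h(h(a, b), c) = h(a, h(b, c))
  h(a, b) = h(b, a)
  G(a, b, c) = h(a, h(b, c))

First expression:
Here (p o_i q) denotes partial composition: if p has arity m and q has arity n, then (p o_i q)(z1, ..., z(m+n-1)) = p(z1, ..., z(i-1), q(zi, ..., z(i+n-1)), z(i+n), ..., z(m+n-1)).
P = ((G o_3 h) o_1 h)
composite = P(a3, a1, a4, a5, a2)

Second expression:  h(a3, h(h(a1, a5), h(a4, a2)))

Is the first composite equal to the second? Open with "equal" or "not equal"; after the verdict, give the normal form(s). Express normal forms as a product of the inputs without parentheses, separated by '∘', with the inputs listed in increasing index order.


The first composite normalizes to a1 ∘ a2 ∘ a3 ∘ a4 ∘ a5
The second composite normalizes to a1 ∘ a2 ∘ a3 ∘ a4 ∘ a5
One common form — equal.

equal; both compose to a1 ∘ a2 ∘ a3 ∘ a4 ∘ a5


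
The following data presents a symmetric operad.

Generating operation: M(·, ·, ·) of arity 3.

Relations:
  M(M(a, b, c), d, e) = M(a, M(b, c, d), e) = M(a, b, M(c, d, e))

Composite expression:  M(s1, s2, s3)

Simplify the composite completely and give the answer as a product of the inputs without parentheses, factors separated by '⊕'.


s1 ⊕ s2 ⊕ s3

Every regrouping of M is equal, so read the s-inputs in written order.
M(s1, s2, s3) collapses to s1 ⊕ s2 ⊕ s3


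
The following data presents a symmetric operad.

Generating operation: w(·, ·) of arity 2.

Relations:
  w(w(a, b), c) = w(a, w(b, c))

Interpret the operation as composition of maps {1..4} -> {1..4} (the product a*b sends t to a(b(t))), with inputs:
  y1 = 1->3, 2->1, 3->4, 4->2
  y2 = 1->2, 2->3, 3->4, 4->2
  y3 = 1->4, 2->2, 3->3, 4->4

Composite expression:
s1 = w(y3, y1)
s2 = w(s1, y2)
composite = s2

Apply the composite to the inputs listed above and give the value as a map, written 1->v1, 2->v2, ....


1->4, 2->4, 3->2, 4->4

w(y3, y1) = 1->3, 2->4, 3->4, 4->2
w(w(y3, y1), y2) = 1->4, 2->4, 3->2, 4->4


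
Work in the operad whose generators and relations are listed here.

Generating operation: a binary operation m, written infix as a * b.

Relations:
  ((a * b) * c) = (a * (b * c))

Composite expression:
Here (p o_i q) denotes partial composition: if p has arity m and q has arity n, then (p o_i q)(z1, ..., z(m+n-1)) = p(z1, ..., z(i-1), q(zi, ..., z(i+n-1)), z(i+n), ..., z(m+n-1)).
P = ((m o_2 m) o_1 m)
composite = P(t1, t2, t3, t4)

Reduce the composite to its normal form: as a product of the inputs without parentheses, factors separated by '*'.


t1 * t2 * t3 * t4


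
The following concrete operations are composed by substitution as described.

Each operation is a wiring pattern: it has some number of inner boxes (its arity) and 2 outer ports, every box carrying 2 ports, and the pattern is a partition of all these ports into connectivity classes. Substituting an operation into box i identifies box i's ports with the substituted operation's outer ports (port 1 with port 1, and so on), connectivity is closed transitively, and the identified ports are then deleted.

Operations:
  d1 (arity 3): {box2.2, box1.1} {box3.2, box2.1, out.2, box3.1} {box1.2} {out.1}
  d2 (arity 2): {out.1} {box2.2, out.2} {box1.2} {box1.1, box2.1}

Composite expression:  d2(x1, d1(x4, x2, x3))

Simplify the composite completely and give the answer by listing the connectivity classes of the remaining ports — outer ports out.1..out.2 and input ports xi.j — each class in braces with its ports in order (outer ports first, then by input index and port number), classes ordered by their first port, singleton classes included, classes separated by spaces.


{out.1} {out.2, x2.1, x3.1, x3.2} {x1.1} {x1.2} {x2.2, x4.1} {x4.2}

Two ports join when wires chain via d2-identified ports.
the subtree at d1 composes to {out.1} {out.2, x2.1, x3.1, x3.2} {x2.2, x4.1} {x4.2} on (x4, x2, x3); out.j = own outer ports
the subtree at d2 composes to {out.1} {out.2, x2.1, x3.1, x3.2} {x1.1} {x1.2} {x2.2, x4.1} {x4.2} on (x1, x4, x2, x3); out.j = own outer ports


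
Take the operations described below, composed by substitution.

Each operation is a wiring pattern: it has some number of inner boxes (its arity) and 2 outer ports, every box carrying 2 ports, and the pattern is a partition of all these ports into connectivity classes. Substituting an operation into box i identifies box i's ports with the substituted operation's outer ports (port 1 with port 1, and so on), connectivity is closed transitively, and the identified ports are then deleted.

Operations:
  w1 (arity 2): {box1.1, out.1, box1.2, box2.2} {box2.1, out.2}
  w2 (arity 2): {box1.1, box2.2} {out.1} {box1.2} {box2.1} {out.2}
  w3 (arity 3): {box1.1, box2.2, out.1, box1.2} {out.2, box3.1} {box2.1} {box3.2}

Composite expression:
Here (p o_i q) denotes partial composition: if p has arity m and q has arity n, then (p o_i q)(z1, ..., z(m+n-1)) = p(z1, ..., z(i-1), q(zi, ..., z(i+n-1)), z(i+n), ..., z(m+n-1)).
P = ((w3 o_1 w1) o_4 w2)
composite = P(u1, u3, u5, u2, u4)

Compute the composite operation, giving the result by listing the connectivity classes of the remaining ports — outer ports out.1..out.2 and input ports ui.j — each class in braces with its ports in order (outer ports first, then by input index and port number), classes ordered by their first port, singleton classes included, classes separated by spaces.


Substituting into w3 glues patterns; closure does the rest.
after w1, the pattern on (u1, u3) reads {out.1, u1.1, u1.2, u3.2} {out.2, u3.1} (out.j = its outer ports)
after w2, the pattern on (u2, u4) reads {out.1} {out.2} {u2.1, u4.2} {u2.2} {u4.1} (out.j = its outer ports)
after w3, the pattern on (u1, u3, u5, u2, u4) reads {out.1, u1.1, u1.2, u3.1, u3.2, u5.2} {out.2} {u2.1, u4.2} {u2.2} {u4.1} {u5.1} (out.j = its outer ports)

{out.1, u1.1, u1.2, u3.1, u3.2, u5.2} {out.2} {u2.1, u4.2} {u2.2} {u4.1} {u5.1}


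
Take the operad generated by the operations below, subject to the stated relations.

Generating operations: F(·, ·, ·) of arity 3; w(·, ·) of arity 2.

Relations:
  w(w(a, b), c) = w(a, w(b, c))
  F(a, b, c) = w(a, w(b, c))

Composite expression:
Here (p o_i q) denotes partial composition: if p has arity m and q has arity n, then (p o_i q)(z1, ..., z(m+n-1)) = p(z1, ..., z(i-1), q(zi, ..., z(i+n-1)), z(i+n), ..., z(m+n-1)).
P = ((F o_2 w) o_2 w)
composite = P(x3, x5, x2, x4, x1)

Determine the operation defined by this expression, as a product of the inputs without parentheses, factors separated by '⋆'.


Every regrouping of F is equal, so read the x-inputs in written order.
w(x5, x2) flattens to x5 ⋆ x2
w(w(x5, x2), x4) flattens to x5 ⋆ x2 ⋆ x4
F(x3, w(w(x5, x2), x4), x1) flattens to x3 ⋆ x5 ⋆ x2 ⋆ x4 ⋆ x1

x3 ⋆ x5 ⋆ x2 ⋆ x4 ⋆ x1


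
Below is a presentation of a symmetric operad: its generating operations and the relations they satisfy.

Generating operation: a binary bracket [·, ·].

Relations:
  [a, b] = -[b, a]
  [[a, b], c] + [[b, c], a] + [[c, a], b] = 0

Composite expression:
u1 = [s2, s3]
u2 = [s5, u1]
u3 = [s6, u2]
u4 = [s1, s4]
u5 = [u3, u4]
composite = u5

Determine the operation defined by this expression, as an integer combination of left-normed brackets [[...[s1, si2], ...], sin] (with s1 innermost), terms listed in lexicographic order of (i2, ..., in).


-[[[[[s1, s4], s2], s3], s5], s6] + [[[[[s1, s4], s3], s2], s5], s6] + [[[[[s1, s4], s5], s2], s3], s6] - [[[[[s1, s4], s5], s3], s2], s6] + [[[[[s1, s4], s6], s2], s3], s5] - [[[[[s1, s4], s6], s3], s2], s5] - [[[[[s1, s4], s6], s5], s2], s3] + [[[[[s1, s4], s6], s5], s3], s2]

In the tensor algebra, words opening s1 carry the s1-anchored form.
Composite bracket: [[s6, [s5, [s2, s3]]], [s1, s4]]
The bracket unfolds into 32 signed words via [a, b] = ab - ba (2^5 = 32).
Words beginning with s1 determine it all:
  s1s4s2s3s5s6 (sign -1) contributes -[[[[[s1, s4], s2], s3], s5], s6]
  s1s4s3s2s5s6 (sign +1) contributes +[[[[[s1, s4], s3], s2], s5], s6]
  s1s4s5s2s3s6 (sign +1) contributes +[[[[[s1, s4], s5], s2], s3], s6]
  s1s4s5s3s2s6 (sign -1) contributes -[[[[[s1, s4], s5], s3], s2], s6]
  s1s4s6s2s3s5 (sign +1) contributes +[[[[[s1, s4], s6], s2], s3], s5]
  s1s4s6s3s2s5 (sign -1) contributes -[[[[[s1, s4], s6], s3], s2], s5]
  s1s4s6s5s2s3 (sign -1) contributes -[[[[[s1, s4], s6], s5], s2], s3]
  s1s4s6s5s3s2 (sign +1) contributes +[[[[[s1, s4], s6], s5], s3], s2]


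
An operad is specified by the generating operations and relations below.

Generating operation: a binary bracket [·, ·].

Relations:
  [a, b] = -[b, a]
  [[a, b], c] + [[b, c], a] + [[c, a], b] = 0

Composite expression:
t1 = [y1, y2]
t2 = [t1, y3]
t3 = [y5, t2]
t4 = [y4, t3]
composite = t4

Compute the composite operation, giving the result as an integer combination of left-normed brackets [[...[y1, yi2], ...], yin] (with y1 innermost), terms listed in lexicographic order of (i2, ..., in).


[[[[y1, y2], y3], y5], y4]

Expand each bracket as ab - ba; the y1-initial words give the coefficients.
Composite bracket: [y4, [y5, [[y1, y2], y3]]]
Each bracket splits as ab - ba, giving 16 signed words (2^4 = 16).
Words beginning with y1 determine it all:
  the word y1y2y3y5y4 carries sign +1 and contributes +[[[[y1, y2], y3], y5], y4]


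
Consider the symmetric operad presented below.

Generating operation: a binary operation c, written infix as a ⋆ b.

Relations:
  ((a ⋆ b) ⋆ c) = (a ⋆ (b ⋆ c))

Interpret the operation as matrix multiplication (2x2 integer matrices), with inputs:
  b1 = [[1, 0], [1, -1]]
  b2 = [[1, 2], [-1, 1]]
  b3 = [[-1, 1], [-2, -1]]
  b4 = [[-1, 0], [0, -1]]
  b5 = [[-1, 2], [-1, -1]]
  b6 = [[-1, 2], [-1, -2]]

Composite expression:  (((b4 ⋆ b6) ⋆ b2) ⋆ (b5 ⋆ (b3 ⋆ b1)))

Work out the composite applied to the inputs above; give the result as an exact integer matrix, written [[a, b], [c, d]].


[[-18, 9], [18, -3]]

(b4 ⋆ b6) = [[1, -2], [1, 2]]
((b4 ⋆ b6) ⋆ b2) = [[3, 0], [-1, 4]]
(b3 ⋆ b1) = [[0, -1], [-3, 1]]
(b5 ⋆ (b3 ⋆ b1)) = [[-6, 3], [3, 0]]
(((b4 ⋆ b6) ⋆ b2) ⋆ (b5 ⋆ (b3 ⋆ b1))) = [[-18, 9], [18, -3]]


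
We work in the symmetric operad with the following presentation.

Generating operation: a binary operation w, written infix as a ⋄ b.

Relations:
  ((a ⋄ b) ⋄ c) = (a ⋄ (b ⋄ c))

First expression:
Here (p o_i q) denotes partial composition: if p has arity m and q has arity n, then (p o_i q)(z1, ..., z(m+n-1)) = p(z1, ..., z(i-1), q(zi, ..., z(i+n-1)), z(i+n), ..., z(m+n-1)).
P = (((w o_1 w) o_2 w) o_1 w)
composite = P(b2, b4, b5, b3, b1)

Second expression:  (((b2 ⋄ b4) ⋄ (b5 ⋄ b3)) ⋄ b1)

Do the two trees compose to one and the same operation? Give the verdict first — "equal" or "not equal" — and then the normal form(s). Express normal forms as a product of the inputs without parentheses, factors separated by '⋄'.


equal; both compose to b2 ⋄ b4 ⋄ b5 ⋄ b3 ⋄ b1


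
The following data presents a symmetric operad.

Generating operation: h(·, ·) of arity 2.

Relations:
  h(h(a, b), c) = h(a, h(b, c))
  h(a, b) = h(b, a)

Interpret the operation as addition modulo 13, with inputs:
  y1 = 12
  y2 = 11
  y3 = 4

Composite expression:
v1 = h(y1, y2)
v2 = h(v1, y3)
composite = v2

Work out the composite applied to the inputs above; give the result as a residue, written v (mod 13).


h(y1, y2) = 10
h(h(y1, y2), y3) = 1

1 (mod 13)


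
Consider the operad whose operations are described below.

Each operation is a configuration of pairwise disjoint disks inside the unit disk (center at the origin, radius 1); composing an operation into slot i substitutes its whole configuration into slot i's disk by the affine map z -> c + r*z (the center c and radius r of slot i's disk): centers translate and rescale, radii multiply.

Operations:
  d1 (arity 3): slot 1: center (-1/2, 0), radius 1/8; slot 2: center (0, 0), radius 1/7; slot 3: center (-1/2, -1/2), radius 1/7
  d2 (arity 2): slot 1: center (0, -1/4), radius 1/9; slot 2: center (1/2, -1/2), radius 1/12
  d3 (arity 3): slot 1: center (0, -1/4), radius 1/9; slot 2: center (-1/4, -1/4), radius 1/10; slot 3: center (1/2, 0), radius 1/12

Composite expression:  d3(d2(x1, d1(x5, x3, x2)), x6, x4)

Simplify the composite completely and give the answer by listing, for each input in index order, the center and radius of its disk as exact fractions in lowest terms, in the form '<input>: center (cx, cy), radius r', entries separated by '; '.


x1: center (0, -5/18), radius 1/81; x2: center (11/216, -67/216), radius 1/756; x3: center (1/18, -11/36), radius 1/756; x4: center (1/2, 0), radius 1/12; x5: center (11/216, -11/36), radius 1/864; x6: center (-1/4, -1/4), radius 1/10

Affine substitution under d3: radii multiply and x-centers shift.
x1 passes through 2 substitutions, ending at center (0, -5/18), radius 1/81
x5 passes through 3 substitutions, ending at center (11/216, -11/36), radius 1/864
x3 passes through 3 substitutions, ending at center (1/18, -11/36), radius 1/756
x2 passes through 3 substitutions, ending at center (11/216, -67/216), radius 1/756
x6 passes through 1 substitution, ending at center (-1/4, -1/4), radius 1/10
x4 passes through 1 substitution, ending at center (1/2, 0), radius 1/12


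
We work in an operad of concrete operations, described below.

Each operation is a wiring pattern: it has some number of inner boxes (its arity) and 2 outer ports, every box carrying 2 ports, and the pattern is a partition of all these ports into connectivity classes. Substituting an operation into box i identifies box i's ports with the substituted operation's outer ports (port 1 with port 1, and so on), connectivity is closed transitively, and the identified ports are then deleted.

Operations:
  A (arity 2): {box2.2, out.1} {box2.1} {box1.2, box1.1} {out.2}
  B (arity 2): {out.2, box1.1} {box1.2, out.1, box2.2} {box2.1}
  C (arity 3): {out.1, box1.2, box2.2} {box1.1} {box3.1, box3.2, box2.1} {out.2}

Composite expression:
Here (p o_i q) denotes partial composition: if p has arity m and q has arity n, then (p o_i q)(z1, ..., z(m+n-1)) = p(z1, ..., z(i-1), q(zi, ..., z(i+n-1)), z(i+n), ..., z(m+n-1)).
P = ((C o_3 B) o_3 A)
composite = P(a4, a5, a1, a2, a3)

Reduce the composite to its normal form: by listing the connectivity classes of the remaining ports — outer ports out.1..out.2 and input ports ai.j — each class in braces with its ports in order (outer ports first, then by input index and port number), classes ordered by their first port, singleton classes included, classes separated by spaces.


{out.1, a4.2, a5.2} {out.2} {a1.1, a1.2} {a2.1} {a2.2, a3.2, a5.1} {a3.1} {a4.1}

After gluing at C, chains via deleted ports link the a-ports.
A over (a1, a2) gives {out.1, a2.2} {out.2} {a1.1, a1.2} {a2.1}, out.j being that stage's outer ports
B over (a1, a2, a3) gives {out.1, a3.2} {out.2, a2.2} {a1.1, a1.2} {a2.1} {a3.1}, out.j being that stage's outer ports
C over (a4, a5, a1, a2, a3) gives {out.1, a4.2, a5.2} {out.2} {a1.1, a1.2} {a2.1} {a2.2, a3.2, a5.1} {a3.1} {a4.1}, out.j being that stage's outer ports


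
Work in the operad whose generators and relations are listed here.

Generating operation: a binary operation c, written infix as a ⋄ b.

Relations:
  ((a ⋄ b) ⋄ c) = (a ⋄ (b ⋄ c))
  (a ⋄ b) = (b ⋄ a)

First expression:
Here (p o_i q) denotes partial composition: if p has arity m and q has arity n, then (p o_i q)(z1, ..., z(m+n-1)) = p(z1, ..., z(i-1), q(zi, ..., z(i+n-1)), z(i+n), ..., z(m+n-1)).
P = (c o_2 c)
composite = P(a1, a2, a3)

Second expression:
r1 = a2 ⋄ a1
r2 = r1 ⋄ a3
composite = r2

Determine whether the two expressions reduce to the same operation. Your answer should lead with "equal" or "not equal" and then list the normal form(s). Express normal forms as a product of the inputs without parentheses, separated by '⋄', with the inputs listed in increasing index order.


equal; both compose to a1 ⋄ a2 ⋄ a3

The first expression reduces to a1 ⋄ a2 ⋄ a3
The second expression reduces to a1 ⋄ a2 ⋄ a3
Both agree, so they are equal.


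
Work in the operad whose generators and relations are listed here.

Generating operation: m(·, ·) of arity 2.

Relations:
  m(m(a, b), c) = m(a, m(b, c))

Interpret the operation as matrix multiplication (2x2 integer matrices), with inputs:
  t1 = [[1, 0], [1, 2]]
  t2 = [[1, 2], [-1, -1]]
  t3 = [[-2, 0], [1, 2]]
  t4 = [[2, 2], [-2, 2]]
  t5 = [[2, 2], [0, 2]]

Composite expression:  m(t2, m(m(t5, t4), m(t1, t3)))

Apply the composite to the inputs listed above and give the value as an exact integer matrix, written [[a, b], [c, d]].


[[16, 64], [-8, -48]]


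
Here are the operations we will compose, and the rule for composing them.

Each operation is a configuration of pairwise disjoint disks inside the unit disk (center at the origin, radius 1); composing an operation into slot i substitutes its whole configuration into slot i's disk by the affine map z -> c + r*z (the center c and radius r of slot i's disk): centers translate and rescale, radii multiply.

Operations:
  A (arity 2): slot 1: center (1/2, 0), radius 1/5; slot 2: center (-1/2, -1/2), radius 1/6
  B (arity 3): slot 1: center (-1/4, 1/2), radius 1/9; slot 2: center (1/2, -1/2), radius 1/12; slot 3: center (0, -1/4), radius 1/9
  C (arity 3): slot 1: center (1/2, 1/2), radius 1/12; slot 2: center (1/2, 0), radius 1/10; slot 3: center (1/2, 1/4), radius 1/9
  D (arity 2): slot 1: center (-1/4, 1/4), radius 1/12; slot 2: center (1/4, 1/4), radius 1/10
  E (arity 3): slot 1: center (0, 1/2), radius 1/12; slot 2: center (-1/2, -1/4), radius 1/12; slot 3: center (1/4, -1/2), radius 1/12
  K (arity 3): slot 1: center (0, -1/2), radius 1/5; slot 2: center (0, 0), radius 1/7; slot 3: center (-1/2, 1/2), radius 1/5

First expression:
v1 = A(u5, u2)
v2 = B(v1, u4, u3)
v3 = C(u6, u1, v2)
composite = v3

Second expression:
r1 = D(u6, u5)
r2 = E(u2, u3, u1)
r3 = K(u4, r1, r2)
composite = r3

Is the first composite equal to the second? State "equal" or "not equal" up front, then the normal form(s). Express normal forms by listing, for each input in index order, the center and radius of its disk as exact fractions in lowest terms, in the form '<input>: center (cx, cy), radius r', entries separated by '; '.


not equal — first u1: center (1/2, 0), radius 1/10; u2: center (151/324, 97/324), radius 1/486; u3: center (1/2, 2/9), radius 1/81; u4: center (5/9, 7/36), radius 1/108; u5: center (155/324, 11/36), radius 1/405; u6: center (1/2, 1/2), radius 1/12, second u1: center (-9/20, 2/5), radius 1/60; u2: center (-1/2, 3/5), radius 1/60; u3: center (-3/5, 9/20), radius 1/60; u4: center (0, -1/2), radius 1/5; u5: center (1/28, 1/28), radius 1/70; u6: center (-1/28, 1/28), radius 1/84

The first composite normalizes to u1: center (1/2, 0), radius 1/10; u2: center (151/324, 97/324), radius 1/486; u3: center (1/2, 2/9), radius 1/81; u4: center (5/9, 7/36), radius 1/108; u5: center (155/324, 11/36), radius 1/405; u6: center (1/2, 1/2), radius 1/12
The second composite normalizes to u1: center (-9/20, 2/5), radius 1/60; u2: center (-1/2, 3/5), radius 1/60; u3: center (-3/5, 9/20), radius 1/60; u4: center (0, -1/2), radius 1/5; u5: center (1/28, 1/28), radius 1/70; u6: center (-1/28, 1/28), radius 1/84
The normal forms differ: not equal.


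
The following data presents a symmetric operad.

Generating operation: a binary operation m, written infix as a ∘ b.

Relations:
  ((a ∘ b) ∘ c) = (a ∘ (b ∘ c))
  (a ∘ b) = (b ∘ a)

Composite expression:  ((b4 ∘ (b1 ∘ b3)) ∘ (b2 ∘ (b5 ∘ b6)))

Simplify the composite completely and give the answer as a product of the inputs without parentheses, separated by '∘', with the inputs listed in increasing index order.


With m associative and commutative, the b-input set is all that matters.
(b1 ∘ b3) reduces to b1 ∘ b3
(b4 ∘ (b1 ∘ b3)) reduces to b4 ∘ b1 ∘ b3
(b5 ∘ b6) reduces to b5 ∘ b6
(b2 ∘ (b5 ∘ b6)) reduces to b2 ∘ b5 ∘ b6
((b4 ∘ (b1 ∘ b3)) ∘ (b2 ∘ (b5 ∘ b6))) reduces to b4 ∘ b1 ∘ b3 ∘ b2 ∘ b5 ∘ b6
putting the inputs in ascending order: b1 ∘ b2 ∘ b3 ∘ b4 ∘ b5 ∘ b6

b1 ∘ b2 ∘ b3 ∘ b4 ∘ b5 ∘ b6


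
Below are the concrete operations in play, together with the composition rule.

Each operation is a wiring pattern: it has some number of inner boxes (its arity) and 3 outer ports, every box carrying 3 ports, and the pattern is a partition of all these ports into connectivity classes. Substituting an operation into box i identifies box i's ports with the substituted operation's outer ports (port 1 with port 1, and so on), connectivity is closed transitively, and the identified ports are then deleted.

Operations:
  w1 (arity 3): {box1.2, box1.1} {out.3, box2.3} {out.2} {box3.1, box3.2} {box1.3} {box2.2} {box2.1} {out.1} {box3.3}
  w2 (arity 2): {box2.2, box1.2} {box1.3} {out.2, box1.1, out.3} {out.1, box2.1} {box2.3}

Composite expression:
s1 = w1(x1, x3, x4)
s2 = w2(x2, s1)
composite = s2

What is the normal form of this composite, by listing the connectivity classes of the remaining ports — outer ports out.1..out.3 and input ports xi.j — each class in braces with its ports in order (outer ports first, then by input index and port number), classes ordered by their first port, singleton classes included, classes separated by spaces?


After gluing at w2, chains via deleted ports link the x-ports.
the subtree at w1 composes to {out.1} {out.2} {out.3, x3.3} {x1.1, x1.2} {x1.3} {x3.1} {x3.2} {x4.1, x4.2} {x4.3} on (x1, x3, x4); out.j = own outer ports
the subtree at w2 composes to {out.1} {out.2, out.3, x2.1} {x1.1, x1.2} {x1.3} {x2.2} {x2.3} {x3.1} {x3.2} {x3.3} {x4.1, x4.2} {x4.3} on (x2, x1, x3, x4); out.j = own outer ports

{out.1} {out.2, out.3, x2.1} {x1.1, x1.2} {x1.3} {x2.2} {x2.3} {x3.1} {x3.2} {x3.3} {x4.1, x4.2} {x4.3}


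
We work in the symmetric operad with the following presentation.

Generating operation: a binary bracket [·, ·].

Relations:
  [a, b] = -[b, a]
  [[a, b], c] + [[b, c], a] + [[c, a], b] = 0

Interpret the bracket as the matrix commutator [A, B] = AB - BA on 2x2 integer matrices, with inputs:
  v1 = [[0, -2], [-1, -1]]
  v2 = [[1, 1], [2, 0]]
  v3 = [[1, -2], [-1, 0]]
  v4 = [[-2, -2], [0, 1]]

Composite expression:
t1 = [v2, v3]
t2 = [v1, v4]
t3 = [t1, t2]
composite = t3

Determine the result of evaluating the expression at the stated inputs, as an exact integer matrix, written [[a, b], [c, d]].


[v2, v3] = [[3, -3], [3, -3]]
[v1, v4] = [[-2, -8], [3, 2]]
[[v2, v3], [v1, v4]] = [[15, -60], [-30, -15]]

[[15, -60], [-30, -15]]


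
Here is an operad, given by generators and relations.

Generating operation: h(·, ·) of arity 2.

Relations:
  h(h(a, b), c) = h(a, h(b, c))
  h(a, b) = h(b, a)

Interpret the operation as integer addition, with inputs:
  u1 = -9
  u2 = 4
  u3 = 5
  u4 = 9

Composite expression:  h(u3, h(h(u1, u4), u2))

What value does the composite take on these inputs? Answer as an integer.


9

h(u1, u4) = 0
h(h(u1, u4), u2) = 4
h(u3, h(h(u1, u4), u2)) = 9


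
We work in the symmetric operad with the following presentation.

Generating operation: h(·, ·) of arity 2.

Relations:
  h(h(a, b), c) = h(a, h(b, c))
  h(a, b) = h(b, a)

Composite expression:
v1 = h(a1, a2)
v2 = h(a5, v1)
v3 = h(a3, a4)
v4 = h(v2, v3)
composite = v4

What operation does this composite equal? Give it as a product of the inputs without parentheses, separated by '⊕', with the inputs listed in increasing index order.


a1 ⊕ a2 ⊕ a3 ⊕ a4 ⊕ a5

With h associative and commutative, the a-input set is all that matters.
h(a1, a2) unparenthesizes to a1 ⊕ a2
h(a5, h(a1, a2)) unparenthesizes to a5 ⊕ a1 ⊕ a2
h(a3, a4) unparenthesizes to a3 ⊕ a4
h(h(a5, h(a1, a2)), h(a3, a4)) unparenthesizes to a5 ⊕ a1 ⊕ a2 ⊕ a3 ⊕ a4
sorting the factors by input index: a1 ⊕ a2 ⊕ a3 ⊕ a4 ⊕ a5


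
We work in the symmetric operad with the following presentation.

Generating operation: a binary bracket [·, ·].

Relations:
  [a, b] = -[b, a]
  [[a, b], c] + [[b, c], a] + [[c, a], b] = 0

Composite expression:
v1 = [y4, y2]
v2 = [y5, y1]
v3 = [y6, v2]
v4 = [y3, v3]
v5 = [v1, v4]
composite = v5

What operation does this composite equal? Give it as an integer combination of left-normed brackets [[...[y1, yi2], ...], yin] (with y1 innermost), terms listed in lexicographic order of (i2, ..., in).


-[[[[[y1, y5], y6], y3], y2], y4] + [[[[[y1, y5], y6], y3], y4], y2]


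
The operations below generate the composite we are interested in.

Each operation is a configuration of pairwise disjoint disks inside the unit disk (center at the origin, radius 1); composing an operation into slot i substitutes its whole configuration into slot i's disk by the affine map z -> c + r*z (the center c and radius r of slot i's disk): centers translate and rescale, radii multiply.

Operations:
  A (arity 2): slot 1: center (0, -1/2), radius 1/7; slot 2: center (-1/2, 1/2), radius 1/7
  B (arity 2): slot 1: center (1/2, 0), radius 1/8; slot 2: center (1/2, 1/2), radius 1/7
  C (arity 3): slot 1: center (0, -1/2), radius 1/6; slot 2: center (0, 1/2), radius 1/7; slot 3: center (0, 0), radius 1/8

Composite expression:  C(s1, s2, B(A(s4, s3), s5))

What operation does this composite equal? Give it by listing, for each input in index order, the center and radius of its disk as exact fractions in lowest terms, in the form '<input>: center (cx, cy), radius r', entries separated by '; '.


s1: center (0, -1/2), radius 1/6; s2: center (0, 1/2), radius 1/7; s3: center (7/128, 1/128), radius 1/448; s4: center (1/16, -1/128), radius 1/448; s5: center (1/16, 1/16), radius 1/56

Each s-disk chains the slot maps above it in C; radii multiply.
input s1: composing its 1 substitution step yields center (0, -1/2), radius 1/6
input s2: composing its 1 substitution step yields center (0, 1/2), radius 1/7
input s4: composing its 3 substitution steps yields center (1/16, -1/128), radius 1/448
input s3: composing its 3 substitution steps yields center (7/128, 1/128), radius 1/448
input s5: composing its 2 substitution steps yields center (1/16, 1/16), radius 1/56


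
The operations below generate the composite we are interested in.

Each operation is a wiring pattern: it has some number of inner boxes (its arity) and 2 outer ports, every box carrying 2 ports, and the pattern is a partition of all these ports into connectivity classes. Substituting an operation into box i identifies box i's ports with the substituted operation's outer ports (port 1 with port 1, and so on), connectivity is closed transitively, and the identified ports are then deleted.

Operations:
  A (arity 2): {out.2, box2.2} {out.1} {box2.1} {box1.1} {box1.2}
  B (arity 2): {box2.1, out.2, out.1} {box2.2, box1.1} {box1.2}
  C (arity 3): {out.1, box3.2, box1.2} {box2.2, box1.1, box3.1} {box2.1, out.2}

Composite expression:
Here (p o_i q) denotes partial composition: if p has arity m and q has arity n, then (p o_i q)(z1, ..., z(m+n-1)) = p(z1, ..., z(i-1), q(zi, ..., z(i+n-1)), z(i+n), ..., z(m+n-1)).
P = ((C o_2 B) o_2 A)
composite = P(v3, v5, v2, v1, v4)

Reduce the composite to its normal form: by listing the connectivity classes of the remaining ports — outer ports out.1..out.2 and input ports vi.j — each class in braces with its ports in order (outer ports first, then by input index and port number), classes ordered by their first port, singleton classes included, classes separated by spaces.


{out.1, v3.2, v4.2} {out.2, v1.1, v3.1, v4.1} {v1.2} {v2.1} {v2.2} {v5.1} {v5.2}

Two ports join when wires chain via C-identified ports.
through A, on inputs (v5, v2): {out.1} {out.2, v2.2} {v2.1} {v5.1} {v5.2} (out.j = stage outer ports)
through B, on inputs (v5, v2, v1): {out.1, out.2, v1.1} {v1.2} {v2.1} {v2.2} {v5.1} {v5.2} (out.j = stage outer ports)
through C, on inputs (v3, v5, v2, v1, v4): {out.1, v3.2, v4.2} {out.2, v1.1, v3.1, v4.1} {v1.2} {v2.1} {v2.2} {v5.1} {v5.2} (out.j = stage outer ports)


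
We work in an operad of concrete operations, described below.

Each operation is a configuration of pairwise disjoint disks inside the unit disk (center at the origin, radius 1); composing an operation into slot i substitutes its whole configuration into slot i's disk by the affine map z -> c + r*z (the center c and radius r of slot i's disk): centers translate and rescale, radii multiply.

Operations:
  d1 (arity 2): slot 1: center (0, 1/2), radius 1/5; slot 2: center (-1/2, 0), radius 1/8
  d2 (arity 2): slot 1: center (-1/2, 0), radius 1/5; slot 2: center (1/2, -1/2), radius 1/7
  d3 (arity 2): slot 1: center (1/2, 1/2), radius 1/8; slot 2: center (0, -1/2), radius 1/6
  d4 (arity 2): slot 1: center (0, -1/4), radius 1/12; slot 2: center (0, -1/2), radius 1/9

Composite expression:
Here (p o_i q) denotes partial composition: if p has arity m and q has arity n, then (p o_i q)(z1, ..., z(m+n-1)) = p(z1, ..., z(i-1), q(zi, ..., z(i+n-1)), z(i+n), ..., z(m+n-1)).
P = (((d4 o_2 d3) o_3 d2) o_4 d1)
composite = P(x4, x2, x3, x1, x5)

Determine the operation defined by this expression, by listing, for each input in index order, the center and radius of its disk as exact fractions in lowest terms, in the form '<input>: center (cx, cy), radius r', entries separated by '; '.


x1: center (1/108, -71/126), radius 1/1890; x2: center (1/18, -4/9), radius 1/72; x3: center (-1/108, -5/9), radius 1/270; x4: center (0, -1/4), radius 1/12; x5: center (1/126, -61/108), radius 1/3024

Follow each x-input down from d4: c' goes to c + r*c', radius to r*r'.
input x4: applying the 1 nested substitution gives center (0, -1/4), radius 1/12
input x2: applying the 2 nested substitutions gives center (1/18, -4/9), radius 1/72
input x3: applying the 3 nested substitutions gives center (-1/108, -5/9), radius 1/270
input x1: applying the 4 nested substitutions gives center (1/108, -71/126), radius 1/1890
input x5: applying the 4 nested substitutions gives center (1/126, -61/108), radius 1/3024


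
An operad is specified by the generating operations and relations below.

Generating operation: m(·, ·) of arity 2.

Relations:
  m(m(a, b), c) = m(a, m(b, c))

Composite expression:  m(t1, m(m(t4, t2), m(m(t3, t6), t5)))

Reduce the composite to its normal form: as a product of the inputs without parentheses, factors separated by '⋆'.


t1 ⋆ t4 ⋆ t2 ⋆ t3 ⋆ t6 ⋆ t5

Every regrouping of m is equal, so read the t-inputs in written order.
m(t4, t2) reduces to t4 ⋆ t2
m(t3, t6) reduces to t3 ⋆ t6
m(m(t3, t6), t5) reduces to t3 ⋆ t6 ⋆ t5
m(m(t4, t2), m(m(t3, t6), t5)) reduces to t4 ⋆ t2 ⋆ t3 ⋆ t6 ⋆ t5
m(t1, m(m(t4, t2), m(m(t3, t6), t5))) reduces to t1 ⋆ t4 ⋆ t2 ⋆ t3 ⋆ t6 ⋆ t5


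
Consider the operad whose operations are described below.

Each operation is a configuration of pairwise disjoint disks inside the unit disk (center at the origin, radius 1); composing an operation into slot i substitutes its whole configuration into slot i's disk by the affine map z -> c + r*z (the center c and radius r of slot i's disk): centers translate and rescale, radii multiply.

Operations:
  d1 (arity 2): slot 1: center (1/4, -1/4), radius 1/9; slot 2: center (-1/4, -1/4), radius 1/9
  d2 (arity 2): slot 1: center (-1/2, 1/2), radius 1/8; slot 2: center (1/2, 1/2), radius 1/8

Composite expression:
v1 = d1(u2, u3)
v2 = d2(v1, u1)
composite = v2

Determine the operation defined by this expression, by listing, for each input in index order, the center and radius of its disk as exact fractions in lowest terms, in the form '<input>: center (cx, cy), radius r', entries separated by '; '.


u1: center (1/2, 1/2), radius 1/8; u2: center (-15/32, 15/32), radius 1/72; u3: center (-17/32, 15/32), radius 1/72

Follow each u-input down from d2: c' goes to c + r*c', radius to r*r'.
for u2, the 2-step affine chain lands on center (-15/32, 15/32), radius 1/72
for u3, the 2-step affine chain lands on center (-17/32, 15/32), radius 1/72
for u1, the 1-step affine chain lands on center (1/2, 1/2), radius 1/8


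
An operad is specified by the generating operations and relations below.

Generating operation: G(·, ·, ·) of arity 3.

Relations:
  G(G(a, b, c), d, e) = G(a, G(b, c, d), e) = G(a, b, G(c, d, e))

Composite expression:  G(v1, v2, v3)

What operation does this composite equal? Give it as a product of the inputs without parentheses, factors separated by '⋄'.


v1 ⋄ v2 ⋄ v3


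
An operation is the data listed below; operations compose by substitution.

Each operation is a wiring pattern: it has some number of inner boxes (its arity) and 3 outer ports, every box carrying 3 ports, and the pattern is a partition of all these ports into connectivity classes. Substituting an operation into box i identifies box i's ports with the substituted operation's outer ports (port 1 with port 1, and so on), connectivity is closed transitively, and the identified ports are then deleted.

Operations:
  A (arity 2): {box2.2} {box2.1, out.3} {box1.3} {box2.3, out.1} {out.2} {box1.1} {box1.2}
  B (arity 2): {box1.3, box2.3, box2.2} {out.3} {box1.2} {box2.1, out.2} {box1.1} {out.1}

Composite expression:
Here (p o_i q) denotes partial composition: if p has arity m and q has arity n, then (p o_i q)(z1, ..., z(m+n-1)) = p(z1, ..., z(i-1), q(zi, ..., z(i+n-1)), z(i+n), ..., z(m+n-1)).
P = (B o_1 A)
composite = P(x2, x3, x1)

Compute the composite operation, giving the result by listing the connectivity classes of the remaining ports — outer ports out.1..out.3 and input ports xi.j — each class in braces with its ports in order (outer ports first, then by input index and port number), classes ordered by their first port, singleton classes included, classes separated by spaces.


{out.1} {out.2, x1.1} {out.3} {x1.2, x1.3, x3.1} {x2.1} {x2.2} {x2.3} {x3.2} {x3.3}


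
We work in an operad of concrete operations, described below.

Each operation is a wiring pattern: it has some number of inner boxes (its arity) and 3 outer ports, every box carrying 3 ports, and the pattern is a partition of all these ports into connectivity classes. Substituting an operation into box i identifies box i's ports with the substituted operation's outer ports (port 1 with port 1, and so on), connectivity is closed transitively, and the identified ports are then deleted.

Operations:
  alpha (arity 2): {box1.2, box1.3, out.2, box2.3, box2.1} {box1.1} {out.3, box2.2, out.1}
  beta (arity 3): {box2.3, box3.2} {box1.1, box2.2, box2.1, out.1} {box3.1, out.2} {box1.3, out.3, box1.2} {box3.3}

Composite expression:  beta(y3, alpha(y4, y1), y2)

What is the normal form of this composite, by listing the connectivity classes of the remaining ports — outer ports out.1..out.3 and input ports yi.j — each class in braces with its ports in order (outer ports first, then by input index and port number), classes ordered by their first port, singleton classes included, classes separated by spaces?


Reachability decides: close wires over beta-identified ports.
through alpha, on inputs (y4, y1): {out.1, out.3, y1.2} {out.2, y1.1, y1.3, y4.2, y4.3} {y4.1} (out.j = stage outer ports)
through beta, on inputs (y3, y4, y1, y2): {out.1, y1.1, y1.2, y1.3, y2.2, y3.1, y4.2, y4.3} {out.2, y2.1} {out.3, y3.2, y3.3} {y2.3} {y4.1} (out.j = stage outer ports)

{out.1, y1.1, y1.2, y1.3, y2.2, y3.1, y4.2, y4.3} {out.2, y2.1} {out.3, y3.2, y3.3} {y2.3} {y4.1}
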